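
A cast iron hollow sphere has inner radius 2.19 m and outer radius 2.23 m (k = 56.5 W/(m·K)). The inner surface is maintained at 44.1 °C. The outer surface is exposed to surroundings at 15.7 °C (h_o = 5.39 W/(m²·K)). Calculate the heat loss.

Resistance network (inner→outer):
  R_cast iron = (1/2.19 − 1/2.23)/(4πk) = 0.008191/(4π·56.5) = 1.154×10^-5 K/W
  R_conv,out = 1/(4πr²h) = 1/(4π·2.23²·5.39) = 0.002969 K/W
ΣR = 1.154×10^-5 + 0.002969 = 0.002981 K/W
Q = ΔT/ΣR = (44.1 °C − 15.7 °C)/0.002981 = 9530 W

Q = 9.53 kW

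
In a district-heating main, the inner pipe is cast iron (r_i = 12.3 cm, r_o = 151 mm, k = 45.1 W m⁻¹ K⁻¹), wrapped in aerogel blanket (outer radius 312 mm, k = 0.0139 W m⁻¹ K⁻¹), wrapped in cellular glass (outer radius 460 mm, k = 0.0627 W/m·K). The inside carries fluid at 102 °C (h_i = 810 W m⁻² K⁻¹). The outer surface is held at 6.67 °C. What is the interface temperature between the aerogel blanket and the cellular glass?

T = 16.8 °C

Series thermal resistances, inner to outer:
  R'_conv,in = 1/(2πr h) = 1/(2π·0.123·810) = 0.001597 m·K/W
  R'_cast iron = ln(0.151/0.123)/(2πk) = 0.2051/(2π·45.1) = 7.238×10^-4 m·K/W
  R'_aerogel blanket = ln(0.312/0.151)/(2πk) = 0.7257/(2π·0.0139) = 8.310 m·K/W
  R'_cellular glass = ln(0.460/0.312)/(2πk) = 0.3882/(2π·0.0627) = 0.9854 m·K/W
ΣR = 0.001597 + 7.238×10^-4 + 8.310 + 0.9854 = 9.298 m·K/W
Q' = ΔT/ΣR = (102 °C − 6.67 °C)/9.298 = 10.25 W/m
From the inner boundary to the aerogel blanket/cellular glass interface, ΣR_partial = 8.312 m·K/W.
T_interface = T_in − Q'·ΣR_partial = 102 °C − (10.25)(8.312) = 16.8 °C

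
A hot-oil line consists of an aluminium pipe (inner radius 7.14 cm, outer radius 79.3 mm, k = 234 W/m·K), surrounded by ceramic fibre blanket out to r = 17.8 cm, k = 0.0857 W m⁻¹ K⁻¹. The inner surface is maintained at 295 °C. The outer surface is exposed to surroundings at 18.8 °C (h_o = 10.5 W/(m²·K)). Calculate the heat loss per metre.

Q' = 174 W/m

Treat each layer as a resistance in series:
  R'_aluminium = ln(0.0793/0.0714)/(2πk) = 0.1049/(2π·234) = 7.138×10^-5 m·K/W
  R'_ceramic fibre blanket = ln(0.178/0.0793)/(2πk) = 0.8085/(2π·0.0857) = 1.502 m·K/W
  R'_conv,out = 1/(2πr h) = 1/(2π·0.178·10.5) = 0.08516 m·K/W
ΣR = 7.138×10^-5 + 1.502 + 0.08516 = 1.587 m·K/W
Q' = ΔT/ΣR = (295 °C − 18.8 °C)/1.587 = 174 W/m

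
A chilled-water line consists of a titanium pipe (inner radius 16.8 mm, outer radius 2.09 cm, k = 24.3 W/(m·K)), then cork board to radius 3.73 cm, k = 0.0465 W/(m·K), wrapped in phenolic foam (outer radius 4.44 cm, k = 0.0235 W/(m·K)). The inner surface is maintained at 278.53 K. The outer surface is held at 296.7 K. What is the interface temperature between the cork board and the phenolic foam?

T = 289.9 K

Treat each layer as a resistance in series:
  R'_titanium = ln(0.0209/0.0168)/(2πk) = 0.2184/(2π·24.3) = 0.001430 m·K/W
  R'_cork board = ln(0.0373/0.0209)/(2πk) = 0.5792/(2π·0.0465) = 1.983 m·K/W
  R'_phenolic foam = ln(0.0444/0.0373)/(2πk) = 0.1742/(2π·0.0235) = 1.180 m·K/W
ΣR = 0.001430 + 1.983 + 1.180 = 3.164 m·K/W
Q' = ΔT/ΣR = (278.53 K − 296.7 K)/3.164 = -5.743 W/m
From the inner boundary to the cork board/phenolic foam interface, ΣR_partial = 1.984 m·K/W.
T_interface = T_in − Q'·ΣR_partial = 278.53 K − (-5.743)(1.984) = 289.9 K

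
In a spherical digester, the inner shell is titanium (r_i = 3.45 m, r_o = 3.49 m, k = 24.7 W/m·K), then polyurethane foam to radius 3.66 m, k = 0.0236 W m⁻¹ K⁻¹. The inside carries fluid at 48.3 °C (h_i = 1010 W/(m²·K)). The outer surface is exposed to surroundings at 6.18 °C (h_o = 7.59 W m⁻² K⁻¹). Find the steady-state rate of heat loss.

Series thermal resistances, inner to outer:
  R_conv,in = 1/(4πr²h) = 1/(4π·3.45²·1010) = 6.620×10^-6 K/W
  R_titanium = (1/3.45 − 1/3.49)/(4πk) = 0.003322/(4π·24.7) = 1.070×10^-5 K/W
  R_polyurethane foam = (1/3.49 − 1/3.66)/(4πk) = 0.01331/(4π·0.0236) = 0.04488 K/W
  R_conv,out = 1/(4πr²h) = 1/(4π·3.66²·7.59) = 7.827×10^-4 K/W
ΣR = 6.620×10^-6 + 1.070×10^-5 + 0.04488 + 7.827×10^-4 = 0.04568 K/W
Q = ΔT/ΣR = (48.3 °C − 6.18 °C)/0.04568 = 922 W

Q = 922 W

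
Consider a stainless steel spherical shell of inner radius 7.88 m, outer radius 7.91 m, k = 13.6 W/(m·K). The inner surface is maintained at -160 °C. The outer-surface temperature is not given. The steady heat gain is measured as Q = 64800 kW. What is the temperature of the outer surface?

Sum the resistances:
  R_stainless steel = (1/7.88 − 1/7.91)/(4πk) = 4.813×10^-4/(4π·13.6) = 2.816×10^-6 K/W
ΣR = 2.816×10^-6 K/W
ΔT = Q·ΣR = 6.48×10^7 × 2.816×10^-6 = 182.5 K
Heat flows inward, so T_out = T_in + ΔT = -160 + 182.5 = 22.5 °C

T_out = 22.5 °C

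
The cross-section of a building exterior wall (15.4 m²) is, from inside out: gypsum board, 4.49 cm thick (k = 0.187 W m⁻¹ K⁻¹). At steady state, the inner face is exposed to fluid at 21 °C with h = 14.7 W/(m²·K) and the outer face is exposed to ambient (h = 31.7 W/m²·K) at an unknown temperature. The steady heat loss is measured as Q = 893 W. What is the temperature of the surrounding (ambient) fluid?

T_out = 1.30 °C

Sum the resistances:
  R_conv,in = 1/(hA) = 1/(14.7·15.4) = 0.004417 K/W
  R_gypsum board = L/(kA) = 0.0449/(0.187·15.4) = 0.01559 K/W
  R_conv,out = 1/(hA) = 1/(31.7·15.4) = 0.002048 K/W
ΣR = 0.02206 K/W
ΔT = Q·ΣR = 893 × 0.02206 = 19.70 K
Heat flows outward, so T_out = T_in − ΔT = 21 − 19.70 = 1.30 °C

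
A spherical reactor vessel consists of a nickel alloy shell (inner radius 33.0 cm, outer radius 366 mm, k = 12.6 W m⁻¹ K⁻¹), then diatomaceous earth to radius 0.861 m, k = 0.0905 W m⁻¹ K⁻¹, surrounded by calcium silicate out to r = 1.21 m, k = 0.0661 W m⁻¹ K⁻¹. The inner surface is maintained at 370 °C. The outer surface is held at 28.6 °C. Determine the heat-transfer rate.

Series thermal resistances, inner to outer:
  R_nickel alloy = (1/0.330 − 1/0.366)/(4πk) = 0.2981/(4π·12.6) = 0.001882 K/W
  R_diatomaceous earth = (1/0.366 − 1/0.861)/(4πk) = 1.571/(4π·0.0905) = 1.381 K/W
  R_calcium silicate = (1/0.861 − 1/1.21)/(4πk) = 0.3350/(4π·0.0661) = 0.4033 K/W
ΣR = 0.001882 + 1.381 + 0.4033 = 1.786 K/W
Q = ΔT/ΣR = (370 °C − 28.6 °C)/1.786 = 191 W

Q = 191 W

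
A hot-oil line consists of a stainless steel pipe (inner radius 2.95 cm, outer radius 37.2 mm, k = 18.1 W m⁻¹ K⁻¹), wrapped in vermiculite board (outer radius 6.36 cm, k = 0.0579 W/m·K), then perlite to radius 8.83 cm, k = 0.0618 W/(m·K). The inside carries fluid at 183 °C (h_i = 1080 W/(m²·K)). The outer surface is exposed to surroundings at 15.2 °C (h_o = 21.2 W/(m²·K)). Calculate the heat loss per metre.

Treat each layer as a resistance in series:
  R'_conv,in = 1/(2πr h) = 1/(2π·0.0295·1080) = 0.004995 m·K/W
  R'_stainless steel = ln(0.0372/0.0295)/(2πk) = 0.2319/(2π·18.1) = 0.002039 m·K/W
  R'_vermiculite board = ln(0.0636/0.0372)/(2πk) = 0.5363/(2π·0.0579) = 1.474 m·K/W
  R'_perlite = ln(0.0883/0.0636)/(2πk) = 0.3281/(2π·0.0618) = 0.8450 m·K/W
  R'_conv,out = 1/(2πr h) = 1/(2π·0.0883·21.2) = 0.08502 m·K/W
ΣR = 0.004995 + 0.002039 + 1.474 + 0.8450 + 0.08502 = 2.411 m·K/W
Q' = ΔT/ΣR = (183 °C − 15.2 °C)/2.411 = 69.6 W/m

Q' = 69.6 W/m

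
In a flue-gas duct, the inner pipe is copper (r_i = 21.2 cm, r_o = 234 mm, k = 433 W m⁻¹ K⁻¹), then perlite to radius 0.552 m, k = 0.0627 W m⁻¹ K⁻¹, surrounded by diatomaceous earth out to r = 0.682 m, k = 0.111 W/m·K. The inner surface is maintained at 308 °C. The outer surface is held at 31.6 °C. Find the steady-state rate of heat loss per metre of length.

Q' = 111 W/m

Series thermal resistances, inner to outer:
  R'_copper = ln(0.234/0.212)/(2πk) = 0.09873/(2π·433) = 3.629×10^-5 m·K/W
  R'_perlite = ln(0.552/0.234)/(2πk) = 0.8582/(2π·0.0627) = 2.178 m·K/W
  R'_diatomaceous earth = ln(0.682/0.552)/(2πk) = 0.2115/(2π·0.111) = 0.3032 m·K/W
ΣR = 3.629×10^-5 + 2.178 + 0.3032 = 2.481 m·K/W
Q' = ΔT/ΣR = (308 °C − 31.6 °C)/2.481 = 111 W/m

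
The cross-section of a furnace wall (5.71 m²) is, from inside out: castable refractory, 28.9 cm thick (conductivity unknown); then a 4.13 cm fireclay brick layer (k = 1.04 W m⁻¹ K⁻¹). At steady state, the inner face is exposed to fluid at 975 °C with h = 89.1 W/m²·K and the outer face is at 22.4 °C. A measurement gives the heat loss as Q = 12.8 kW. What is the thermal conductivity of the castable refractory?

k = 0.773 W/m·K

ΣR = ΔT/Q = |975 − 22.4|/12800 = 0.07442 K/W
Known resistances:
  R_conv,in = 1/(hA) = 1/(89.1·5.71) = 0.001966 K/W
  R_fireclay brick = L/(kA) = 0.0413/(1.04·5.71) = 0.006955 K/W
R_castable refractory = ΣR − ΣR_known = 0.07442 − 0.008921 = 0.06550 K/W
L/(kA) = 0.06550 ⇒ k = 0.289/(0.06550·5.71) = 0.773 W/m·K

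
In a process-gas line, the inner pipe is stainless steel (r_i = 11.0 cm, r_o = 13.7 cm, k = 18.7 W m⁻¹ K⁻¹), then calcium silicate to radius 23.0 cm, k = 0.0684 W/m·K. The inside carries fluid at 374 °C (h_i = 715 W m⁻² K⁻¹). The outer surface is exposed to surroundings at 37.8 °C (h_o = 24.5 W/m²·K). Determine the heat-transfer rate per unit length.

Q' = 272 W/m

Resistance network (inner→outer):
  R'_conv,in = 1/(2πr h) = 1/(2π·0.110·715) = 0.002024 m·K/W
  R'_stainless steel = ln(0.137/0.110)/(2πk) = 0.2195/(2π·18.7) = 0.001868 m·K/W
  R'_calcium silicate = ln(0.230/0.137)/(2πk) = 0.5181/(2π·0.0684) = 1.206 m·K/W
  R'_conv,out = 1/(2πr h) = 1/(2π·0.230·24.5) = 0.02824 m·K/W
ΣR = 0.002024 + 0.001868 + 1.206 + 0.02824 = 1.238 m·K/W
Q' = ΔT/ΣR = (374 °C − 37.8 °C)/1.238 = 272 W/m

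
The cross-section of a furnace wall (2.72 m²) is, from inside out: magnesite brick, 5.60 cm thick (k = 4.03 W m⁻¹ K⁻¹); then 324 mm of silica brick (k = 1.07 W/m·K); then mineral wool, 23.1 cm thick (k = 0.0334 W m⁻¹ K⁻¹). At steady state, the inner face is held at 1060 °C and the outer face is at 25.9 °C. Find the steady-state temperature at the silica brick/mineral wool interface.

T = 1015 °C

Treat each layer as a resistance in series:
  R_magnesite brick = L/(kA) = 0.0560/(4.03·2.72) = 0.005109 K/W
  R_silica brick = L/(kA) = 0.324/(1.07·2.72) = 0.1113 K/W
  R_mineral wool = L/(kA) = 0.231/(0.0334·2.72) = 2.543 K/W
ΣR = 0.005109 + 0.1113 + 2.543 = 2.659 K/W
Q = ΔT/ΣR = (1060 °C − 25.9 °C)/2.659 = 388.9 W
From the inner boundary to the silica brick/mineral wool interface, ΣR_partial = 0.1164 K/W.
T_interface = T_in − Q·ΣR_partial = 1060 °C − (388.9)(0.1164) = 1015 °C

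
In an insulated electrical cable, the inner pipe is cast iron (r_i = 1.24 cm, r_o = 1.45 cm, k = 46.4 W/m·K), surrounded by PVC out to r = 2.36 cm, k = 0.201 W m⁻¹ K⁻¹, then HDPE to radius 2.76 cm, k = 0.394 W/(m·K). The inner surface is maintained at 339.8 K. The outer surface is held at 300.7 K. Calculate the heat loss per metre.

Q' = 87.0 W/m

Series thermal resistances, inner to outer:
  R'_cast iron = ln(0.0145/0.0124)/(2πk) = 0.1565/(2π·46.4) = 5.366×10^-4 m·K/W
  R'_PVC = ln(0.0236/0.0145)/(2πk) = 0.4871/(2π·0.201) = 0.3857 m·K/W
  R'_HDPE = ln(0.0276/0.0236)/(2πk) = 0.1566/(2π·0.394) = 0.06325 m·K/W
ΣR = 5.366×10^-4 + 0.3857 + 0.06325 = 0.4495 m·K/W
Q' = ΔT/ΣR = (339.8 K − 300.7 K)/0.4495 = 87.0 W/m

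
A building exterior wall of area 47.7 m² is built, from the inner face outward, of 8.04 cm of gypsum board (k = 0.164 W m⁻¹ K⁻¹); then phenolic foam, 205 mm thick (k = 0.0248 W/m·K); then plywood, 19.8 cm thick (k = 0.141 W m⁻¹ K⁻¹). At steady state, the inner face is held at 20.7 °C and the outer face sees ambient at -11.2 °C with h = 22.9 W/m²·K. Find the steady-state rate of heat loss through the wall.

Q = 149 W

Resistance network (inner→outer):
  R_gypsum board = L/(kA) = 0.0804/(0.164·47.7) = 0.01028 K/W
  R_phenolic foam = L/(kA) = 0.205/(0.0248·47.7) = 0.1733 K/W
  R_plywood = L/(kA) = 0.198/(0.141·47.7) = 0.02944 K/W
  R_conv,out = 1/(hA) = 1/(22.9·47.7) = 9.155×10^-4 K/W
ΣR = 0.01028 + 0.1733 + 0.02944 + 9.155×10^-4 = 0.2139 K/W
Q = ΔT/ΣR = (20.7 °C − -11.2 °C)/0.2139 = 149 W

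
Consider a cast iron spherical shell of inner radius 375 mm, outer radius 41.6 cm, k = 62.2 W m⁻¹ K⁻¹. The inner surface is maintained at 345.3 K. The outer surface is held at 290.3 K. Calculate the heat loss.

Q = 1.64×10^5 W

Q = 4πk·ΔT/(1/r₁ − 1/r₂) = 4π × 62.2 × 55 / (1/0.375 − 1/0.416) = 1.64×10^5 W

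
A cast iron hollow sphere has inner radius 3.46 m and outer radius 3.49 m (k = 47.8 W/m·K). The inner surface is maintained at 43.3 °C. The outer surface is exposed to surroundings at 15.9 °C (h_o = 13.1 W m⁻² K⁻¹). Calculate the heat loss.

Q = 54.5 kW

Treat each layer as a resistance in series:
  R_cast iron = (1/3.46 − 1/3.49)/(4πk) = 0.002484/(4π·47.8) = 4.136×10^-6 K/W
  R_conv,out = 1/(4πr²h) = 1/(4π·3.49²·13.1) = 4.987×10^-4 K/W
ΣR = 4.136×10^-6 + 4.987×10^-4 = 5.028×10^-4 K/W
Q = ΔT/ΣR = (43.3 °C − 15.9 °C)/5.028×10^-4 = 54500 W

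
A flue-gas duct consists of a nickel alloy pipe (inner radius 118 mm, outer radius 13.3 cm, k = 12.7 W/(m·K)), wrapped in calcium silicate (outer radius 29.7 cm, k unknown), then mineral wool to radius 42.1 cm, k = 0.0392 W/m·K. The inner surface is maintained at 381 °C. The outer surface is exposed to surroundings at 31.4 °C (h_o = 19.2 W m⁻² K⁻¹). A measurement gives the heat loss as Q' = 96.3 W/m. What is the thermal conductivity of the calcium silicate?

k = 0.0583 W/m·K

ΣR = ΔT/Q' = |381 − 31.4|/96.3 = 3.630 m·K/W
Known resistances:
  R'_nickel alloy = ln(0.133/0.118)/(2πk) = 0.1197/(2π·12.7) = 0.001500 m·K/W
  R'_mineral wool = ln(0.421/0.297)/(2πk) = 0.3489/(2π·0.0392) = 1.417 m·K/W
  R'_conv,out = 1/(2πr h) = 1/(2π·0.421·19.2) = 0.01969 m·K/W
R_calcium silicate = ΣR − ΣR_known = 3.630 − 1.438 = 2.192 m·K/W
ln(r₂/r₁)/(2πk) = 2.192 ⇒ k = 0.8034/(2π·2.192) = 0.0583 W/m·K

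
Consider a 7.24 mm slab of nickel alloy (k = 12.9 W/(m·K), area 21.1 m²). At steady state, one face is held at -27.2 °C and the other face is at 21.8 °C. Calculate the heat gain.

Q = 1840 kW

Q = kA·ΔT/L = 12.9 × 21.1 × |-27.2 °C − 21.8 °C| / 0.00724 = 1.84×10^6 W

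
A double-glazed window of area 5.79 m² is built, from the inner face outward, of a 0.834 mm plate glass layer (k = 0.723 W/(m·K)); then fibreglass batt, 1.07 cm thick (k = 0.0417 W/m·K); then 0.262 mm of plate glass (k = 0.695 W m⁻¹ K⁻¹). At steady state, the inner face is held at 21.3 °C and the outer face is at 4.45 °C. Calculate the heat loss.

Q = 378 W

Treat each layer as a resistance in series:
  R_plate glass = L/(kA) = 8.34×10^-4/(0.723·5.79) = 1.992×10^-4 K/W
  R_fibreglass batt = L/(kA) = 0.0107/(0.0417·5.79) = 0.04432 K/W
  R_plate glass = L/(kA) = 2.62×10^-4/(0.695·5.79) = 6.511×10^-5 K/W
ΣR = 1.992×10^-4 + 0.04432 + 6.511×10^-5 = 0.04458 K/W
Q = ΔT/ΣR = (21.3 °C − 4.45 °C)/0.04458 = 378 W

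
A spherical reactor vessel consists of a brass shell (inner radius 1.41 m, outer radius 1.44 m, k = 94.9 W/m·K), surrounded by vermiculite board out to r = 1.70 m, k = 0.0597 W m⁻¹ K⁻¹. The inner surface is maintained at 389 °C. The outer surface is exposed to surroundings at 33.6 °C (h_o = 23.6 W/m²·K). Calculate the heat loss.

Q = 2.49 kW

Resistance network (inner→outer):
  R_brass = (1/1.41 − 1/1.44)/(4πk) = 0.01478/(4π·94.9) = 1.239×10^-5 K/W
  R_vermiculite board = (1/1.44 − 1/1.70)/(4πk) = 0.1062/(4π·0.0597) = 0.1416 K/W
  R_conv,out = 1/(4πr²h) = 1/(4π·1.70²·23.6) = 0.001167 K/W
ΣR = 1.239×10^-5 + 0.1416 + 0.001167 = 0.1428 K/W
Q = ΔT/ΣR = (389 °C − 33.6 °C)/0.1428 = 2490 W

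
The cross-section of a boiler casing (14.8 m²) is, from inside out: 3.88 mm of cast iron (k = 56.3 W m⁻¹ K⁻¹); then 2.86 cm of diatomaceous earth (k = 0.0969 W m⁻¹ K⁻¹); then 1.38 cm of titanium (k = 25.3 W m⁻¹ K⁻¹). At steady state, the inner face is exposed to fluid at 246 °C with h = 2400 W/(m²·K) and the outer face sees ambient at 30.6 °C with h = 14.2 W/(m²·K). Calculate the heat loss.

Q = 8.70 kW

Resistance network (inner→outer):
  R_conv,in = 1/(hA) = 1/(2400·14.8) = 2.815×10^-5 K/W
  R_cast iron = L/(kA) = 0.00388/(56.3·14.8) = 4.657×10^-6 K/W
  R_diatomaceous earth = L/(kA) = 0.0286/(0.0969·14.8) = 0.01994 K/W
  R_titanium = L/(kA) = 0.0138/(25.3·14.8) = 3.686×10^-5 K/W
  R_conv,out = 1/(hA) = 1/(14.2·14.8) = 0.004758 K/W
ΣR = 2.815×10^-5 + 4.657×10^-6 + 0.01994 + 3.686×10^-5 + 0.004758 = 0.02477 K/W
Q = ΔT/ΣR = (246 °C − 30.6 °C)/0.02477 = 8700 W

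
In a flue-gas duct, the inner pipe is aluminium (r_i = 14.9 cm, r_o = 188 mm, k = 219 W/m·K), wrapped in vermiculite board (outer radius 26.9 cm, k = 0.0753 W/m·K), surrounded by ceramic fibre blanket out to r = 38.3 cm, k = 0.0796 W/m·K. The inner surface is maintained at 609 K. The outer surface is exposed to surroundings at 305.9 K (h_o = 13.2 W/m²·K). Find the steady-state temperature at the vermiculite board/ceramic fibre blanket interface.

Series thermal resistances, inner to outer:
  R'_aluminium = ln(0.188/0.149)/(2πk) = 0.2325/(2π·219) = 1.690×10^-4 m·K/W
  R'_vermiculite board = ln(0.269/0.188)/(2πk) = 0.3583/(2π·0.0753) = 0.7572 m·K/W
  R'_ceramic fibre blanket = ln(0.383/0.269)/(2πk) = 0.3533/(2π·0.0796) = 0.7064 m·K/W
  R'_conv,out = 1/(2πr h) = 1/(2π·0.383·13.2) = 0.03148 m·K/W
ΣR = 1.690×10^-4 + 0.7572 + 0.7064 + 0.03148 = 1.495 m·K/W
Q' = ΔT/ΣR = (609 K − 305.9 K)/1.495 = 202.7 W/m
From the inner boundary to the vermiculite board/ceramic fibre blanket interface, ΣR_partial = 0.7574 m·K/W.
T_interface = T_in − Q'·ΣR_partial = 609 K − (202.7)(0.7574) = 455 K

T = 455 K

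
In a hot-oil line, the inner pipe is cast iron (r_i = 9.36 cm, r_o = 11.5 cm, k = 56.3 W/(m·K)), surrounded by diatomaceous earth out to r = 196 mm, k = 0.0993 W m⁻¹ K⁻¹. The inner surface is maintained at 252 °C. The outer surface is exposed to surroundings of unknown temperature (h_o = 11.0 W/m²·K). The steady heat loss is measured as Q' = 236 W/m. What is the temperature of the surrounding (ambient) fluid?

T_out = 32.8 °C

Sum the resistances:
  R'_cast iron = ln(0.115/0.0936)/(2πk) = 0.2059/(2π·56.3) = 5.821×10^-4 m·K/W
  R'_diatomaceous earth = ln(0.196/0.115)/(2πk) = 0.5332/(2π·0.0993) = 0.8546 m·K/W
  R'_conv,out = 1/(2πr h) = 1/(2π·0.196·11.0) = 0.07382 m·K/W
ΣR = 0.9290 m·K/W
ΔT = Q'·ΣR = 236 × 0.9290 = 219.2 K
Heat flows outward, so T_out = T_in − ΔT = 252 − 219.2 = 32.8 °C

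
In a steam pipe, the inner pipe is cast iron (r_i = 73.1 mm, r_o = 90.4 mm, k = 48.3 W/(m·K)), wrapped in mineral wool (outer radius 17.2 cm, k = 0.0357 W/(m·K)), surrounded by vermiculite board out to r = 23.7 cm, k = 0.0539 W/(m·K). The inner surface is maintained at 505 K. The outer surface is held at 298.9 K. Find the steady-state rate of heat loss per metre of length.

Q' = 54.0 W/m

Resistance network (inner→outer):
  R'_cast iron = ln(0.0904/0.0731)/(2πk) = 0.2124/(2π·48.3) = 6.999×10^-4 m·K/W
  R'_mineral wool = ln(0.172/0.0904)/(2πk) = 0.6433/(2π·0.0357) = 2.868 m·K/W
  R'_vermiculite board = ln(0.237/0.172)/(2πk) = 0.3206/(2π·0.0539) = 0.9466 m·K/W
ΣR = 6.999×10^-4 + 2.868 + 0.9466 = 3.815 m·K/W
Q' = ΔT/ΣR = (505 K − 298.9 K)/3.815 = 54.0 W/m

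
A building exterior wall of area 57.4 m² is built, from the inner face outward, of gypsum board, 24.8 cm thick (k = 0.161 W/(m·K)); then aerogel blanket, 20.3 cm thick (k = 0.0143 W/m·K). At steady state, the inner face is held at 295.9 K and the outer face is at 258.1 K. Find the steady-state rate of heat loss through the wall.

Treat each layer as a resistance in series:
  R_gypsum board = L/(kA) = 0.248/(0.161·57.4) = 0.02684 K/W
  R_aerogel blanket = L/(kA) = 0.203/(0.0143·57.4) = 0.2473 K/W
ΣR = 0.02684 + 0.2473 = 0.2741 K/W
Q = ΔT/ΣR = (295.9 K − 258.1 K)/0.2741 = 138 W

Q = 138 W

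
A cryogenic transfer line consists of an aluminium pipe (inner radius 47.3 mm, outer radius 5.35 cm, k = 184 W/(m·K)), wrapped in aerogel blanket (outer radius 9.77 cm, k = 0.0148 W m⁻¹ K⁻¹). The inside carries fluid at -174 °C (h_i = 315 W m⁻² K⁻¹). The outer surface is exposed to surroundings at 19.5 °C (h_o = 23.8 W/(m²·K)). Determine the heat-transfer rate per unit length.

Resistance network (inner→outer):
  R'_conv,in = 1/(2πr h) = 1/(2π·0.0473·315) = 0.01068 m·K/W
  R'_aluminium = ln(0.0535/0.0473)/(2πk) = 0.1232/(2π·184) = 1.065×10^-4 m·K/W
  R'_aerogel blanket = ln(0.0977/0.0535)/(2πk) = 0.6022/(2π·0.0148) = 6.476 m·K/W
  R'_conv,out = 1/(2πr h) = 1/(2π·0.0977·23.8) = 0.06845 m·K/W
ΣR = 0.01068 + 1.065×10^-4 + 6.476 + 0.06845 = 6.555 m·K/W
Q' = ΔT/ΣR = (-174 °C − 19.5 °C)/6.555 = -29.5 W/m
(Negative Q' ⇒ heat flows inward; heat gain = 29.5 W/m.)

Q' = 29.5 W/m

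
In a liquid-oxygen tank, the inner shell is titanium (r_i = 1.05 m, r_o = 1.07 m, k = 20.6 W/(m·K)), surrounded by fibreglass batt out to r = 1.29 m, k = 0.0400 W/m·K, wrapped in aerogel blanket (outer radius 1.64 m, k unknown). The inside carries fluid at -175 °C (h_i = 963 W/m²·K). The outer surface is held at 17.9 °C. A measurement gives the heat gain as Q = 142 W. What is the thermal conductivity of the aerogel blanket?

ΣR = ΔT/Q = |-175 − 17.9|/142 = 1.358 K/W
Known resistances:
  R_conv,in = 1/(4πr²h) = 1/(4π·1.05²·963) = 7.495×10^-5 K/W
  R_titanium = (1/1.05 − 1/1.07)/(4πk) = 0.01780/(4π·20.6) = 6.877×10^-5 K/W
  R_fibreglass batt = (1/1.07 − 1/1.29)/(4πk) = 0.1594/(4π·0.0400) = 0.3171 K/W
R_aerogel blanket = ΣR − ΣR_known = 1.358 − 0.3172 = 1.041 K/W
(1/r₁−1/r₂)/(4πk) = 1.041 ⇒ k = 0.1654/(4π·1.041) = 0.0126 W/m·K

k = 0.0126 W/m·K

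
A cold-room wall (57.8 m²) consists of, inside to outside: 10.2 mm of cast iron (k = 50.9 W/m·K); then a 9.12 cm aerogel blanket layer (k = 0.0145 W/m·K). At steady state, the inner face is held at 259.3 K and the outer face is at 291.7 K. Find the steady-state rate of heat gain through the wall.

Q = 298 W

Treat each layer as a resistance in series:
  R_cast iron = L/(kA) = 0.0102/(50.9·57.8) = 3.467×10^-6 K/W
  R_aerogel blanket = L/(kA) = 0.0912/(0.0145·57.8) = 0.1088 K/W
ΣR = 3.467×10^-6 + 0.1088 = 0.1088 K/W
Q = ΔT/ΣR = (259.3 K − 291.7 K)/0.1088 = -298 W
(Negative Q ⇒ heat flows inward; heat gain = 298 W.)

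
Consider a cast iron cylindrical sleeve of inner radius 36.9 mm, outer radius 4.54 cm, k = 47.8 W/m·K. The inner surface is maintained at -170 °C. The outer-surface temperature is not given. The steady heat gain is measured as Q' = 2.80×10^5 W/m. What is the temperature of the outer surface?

Series resistances:
  R'_cast iron = ln(0.0454/0.0369)/(2πk) = 0.2073/(2π·47.8) = 6.902×10^-4 m·K/W
ΣR = 6.902×10^-4 m·K/W
ΔT = Q'·ΣR = 2.80×10^5 × 6.902×10^-4 = 193.3 K
Heat flows inward, so T_out = T_in + ΔT = -170 + 193.3 = 23.3 °C

T_out = 23.3 °C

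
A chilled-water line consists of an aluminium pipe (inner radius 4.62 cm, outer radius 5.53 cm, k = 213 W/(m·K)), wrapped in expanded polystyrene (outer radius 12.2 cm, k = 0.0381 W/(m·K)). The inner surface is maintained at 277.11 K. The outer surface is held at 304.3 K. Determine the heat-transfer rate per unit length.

Series thermal resistances, inner to outer:
  R'_aluminium = ln(0.0553/0.0462)/(2πk) = 0.1798/(2π·213) = 1.343×10^-4 m·K/W
  R'_expanded polystyrene = ln(0.122/0.0553)/(2πk) = 0.7912/(2π·0.0381) = 3.305 m·K/W
ΣR = 1.343×10^-4 + 3.305 = 3.305 m·K/W
Q' = ΔT/ΣR = (277.11 K − 304.3 K)/3.305 = -8.23 W/m
(Negative Q' ⇒ heat flows inward; heat gain = 8.23 W/m.)

Q' = 8.23 W/m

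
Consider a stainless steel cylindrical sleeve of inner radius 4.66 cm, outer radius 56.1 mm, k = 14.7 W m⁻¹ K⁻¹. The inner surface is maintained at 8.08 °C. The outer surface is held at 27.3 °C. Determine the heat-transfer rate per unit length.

Q' = 2πk·ΔT/ln(r₂/r₁) = 2π × 14.7 × 19.22 / ln(0.0561/0.0466) = 9570 W/m

Q' = 9.57 kW/m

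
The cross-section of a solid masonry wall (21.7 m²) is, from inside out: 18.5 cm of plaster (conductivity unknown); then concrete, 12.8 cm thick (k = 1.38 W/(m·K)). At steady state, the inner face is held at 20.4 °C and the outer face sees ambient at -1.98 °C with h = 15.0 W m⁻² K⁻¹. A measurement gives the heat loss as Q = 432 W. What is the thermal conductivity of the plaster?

ΣR = ΔT/Q = |20.4 − -1.98|/432 = 0.05181 K/W
Known resistances:
  R_concrete = L/(kA) = 0.128/(1.38·21.7) = 0.004274 K/W
  R_conv,out = 1/(hA) = 1/(15.0·21.7) = 0.003072 K/W
R_plaster = ΣR − ΣR_known = 0.05181 − 0.007346 = 0.04446 K/W
L/(kA) = 0.04446 ⇒ k = 0.185/(0.04446·21.7) = 0.192 W/m·K

k = 0.192 W/m·K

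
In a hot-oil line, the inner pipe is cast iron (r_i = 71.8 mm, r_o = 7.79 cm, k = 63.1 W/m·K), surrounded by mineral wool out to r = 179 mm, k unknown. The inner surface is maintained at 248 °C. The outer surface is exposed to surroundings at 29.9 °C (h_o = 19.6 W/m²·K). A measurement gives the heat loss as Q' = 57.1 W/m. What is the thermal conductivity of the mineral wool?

k = 0.0351 W/m·K

ΣR = ΔT/Q' = |248 − 29.9|/57.1 = 3.820 m·K/W
Known resistances:
  R'_cast iron = ln(0.0779/0.0718)/(2πk) = 0.08154/(2π·63.1) = 2.057×10^-4 m·K/W
  R'_conv,out = 1/(2πr h) = 1/(2π·0.179·19.6) = 0.04536 m·K/W
R_mineral wool = ΣR − ΣR_known = 3.820 − 0.04557 = 3.774 m·K/W
ln(r₂/r₁)/(2πk) = 3.774 ⇒ k = 0.8320/(2π·3.774) = 0.0351 W/m·K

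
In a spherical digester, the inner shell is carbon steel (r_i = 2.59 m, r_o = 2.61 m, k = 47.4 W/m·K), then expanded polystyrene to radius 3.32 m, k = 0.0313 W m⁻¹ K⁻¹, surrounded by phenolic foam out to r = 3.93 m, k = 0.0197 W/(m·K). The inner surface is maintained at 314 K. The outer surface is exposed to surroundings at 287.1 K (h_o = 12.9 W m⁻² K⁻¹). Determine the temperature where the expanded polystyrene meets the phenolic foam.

T = 299.9 K

Series thermal resistances, inner to outer:
  R_carbon steel = (1/2.59 − 1/2.61)/(4πk) = 0.002959/(4π·47.4) = 4.967×10^-6 K/W
  R_expanded polystyrene = (1/2.61 − 1/3.32)/(4πk) = 0.08194/(4π·0.0313) = 0.2083 K/W
  R_phenolic foam = (1/3.32 − 1/3.93)/(4πk) = 0.04675/(4π·0.0197) = 0.1889 K/W
  R_conv,out = 1/(4πr²h) = 1/(4π·3.93²·12.9) = 3.994×10^-4 K/W
ΣR = 4.967×10^-6 + 0.2083 + 0.1889 + 3.994×10^-4 = 0.3976 K/W
Q = ΔT/ΣR = (314 K − 287.1 K)/0.3976 = 67.66 W
From the inner boundary to the expanded polystyrene/phenolic foam interface, ΣR_partial = 0.2083 K/W.
T_interface = T_in − Q·ΣR_partial = 314 K − (67.66)(0.2083) = 299.9 K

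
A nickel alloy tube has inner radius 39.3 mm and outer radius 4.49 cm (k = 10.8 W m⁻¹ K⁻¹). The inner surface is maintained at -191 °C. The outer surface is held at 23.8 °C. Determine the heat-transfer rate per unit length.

Q' = 2πk·ΔT/ln(r₂/r₁) = 2π × 10.8 × 214.8 / ln(0.0449/0.0393) = 1.09×10^5 W/m

Q' = 109 kW/m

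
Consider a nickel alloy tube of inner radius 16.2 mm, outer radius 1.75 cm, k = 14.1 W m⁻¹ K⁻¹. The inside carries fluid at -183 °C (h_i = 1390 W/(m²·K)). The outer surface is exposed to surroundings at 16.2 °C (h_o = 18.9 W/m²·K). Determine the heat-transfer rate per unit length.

Resistance network (inner→outer):
  R'_conv,in = 1/(2πr h) = 1/(2π·0.0162·1390) = 0.007068 m·K/W
  R'_nickel alloy = ln(0.0175/0.0162)/(2πk) = 0.07719/(2π·14.1) = 8.713×10^-4 m·K/W
  R'_conv,out = 1/(2πr h) = 1/(2π·0.0175·18.9) = 0.4812 m·K/W
ΣR = 0.007068 + 8.713×10^-4 + 0.4812 = 0.4891 m·K/W
Q' = ΔT/ΣR = (-183 °C − 16.2 °C)/0.4891 = -407 W/m
(Negative Q' ⇒ heat flows inward; heat gain = 407 W/m.)

Q' = 407 W/m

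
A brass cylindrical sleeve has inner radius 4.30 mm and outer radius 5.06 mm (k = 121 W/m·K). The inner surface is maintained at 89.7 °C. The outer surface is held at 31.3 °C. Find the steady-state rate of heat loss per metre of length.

Q' = 273 kW/m

Q' = 2πk·ΔT/ln(r₂/r₁) = 2π × 121 × 58.4 / ln(0.00506/0.00430) = 2.73×10^5 W/m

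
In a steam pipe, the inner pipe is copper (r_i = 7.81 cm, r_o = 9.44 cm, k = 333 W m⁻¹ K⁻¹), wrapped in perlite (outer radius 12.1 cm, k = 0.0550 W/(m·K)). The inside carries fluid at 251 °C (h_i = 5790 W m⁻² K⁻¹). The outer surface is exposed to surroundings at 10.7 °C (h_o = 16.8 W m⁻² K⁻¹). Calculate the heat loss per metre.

Q' = 301 W/m

Series thermal resistances, inner to outer:
  R'_conv,in = 1/(2πr h) = 1/(2π·0.0781·5790) = 3.520×10^-4 m·K/W
  R'_copper = ln(0.0944/0.0781)/(2πk) = 0.1896/(2π·333) = 9.059×10^-5 m·K/W
  R'_perlite = ln(0.121/0.0944)/(2πk) = 0.2482/(2π·0.0550) = 0.7184 m·K/W
  R'_conv,out = 1/(2πr h) = 1/(2π·0.121·16.8) = 0.07829 m·K/W
ΣR = 3.520×10^-4 + 9.059×10^-5 + 0.7184 + 0.07829 = 0.7971 m·K/W
Q' = ΔT/ΣR = (251 °C − 10.7 °C)/0.7971 = 301 W/m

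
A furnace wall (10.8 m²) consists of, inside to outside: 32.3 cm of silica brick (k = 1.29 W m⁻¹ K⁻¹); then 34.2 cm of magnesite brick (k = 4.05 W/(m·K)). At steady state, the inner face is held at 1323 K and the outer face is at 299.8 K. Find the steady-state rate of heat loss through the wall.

Series thermal resistances, inner to outer:
  R_silica brick = L/(kA) = 0.323/(1.29·10.8) = 0.02318 K/W
  R_magnesite brick = L/(kA) = 0.342/(4.05·10.8) = 0.007819 K/W
ΣR = 0.02318 + 0.007819 = 0.03100 K/W
Q = ΔT/ΣR = (1323 K − 299.8 K)/0.03100 = 33000 W

Q = 33.0 kW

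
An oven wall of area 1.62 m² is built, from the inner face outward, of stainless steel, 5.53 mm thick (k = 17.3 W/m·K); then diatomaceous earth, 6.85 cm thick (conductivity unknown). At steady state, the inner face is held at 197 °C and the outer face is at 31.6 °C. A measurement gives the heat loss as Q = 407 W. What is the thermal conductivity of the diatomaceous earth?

k = 0.104 W/m·K

ΣR = ΔT/Q = |197 − 31.6|/407 = 0.4064 K/W
Known resistances:
  R_stainless steel = L/(kA) = 0.00553/(17.3·1.62) = 1.973×10^-4 K/W
R_diatomaceous earth = ΣR − ΣR_known = 0.4064 − 1.973×10^-4 = 0.4062 K/W
L/(kA) = 0.4062 ⇒ k = 0.0685/(0.4062·1.62) = 0.104 W/m·K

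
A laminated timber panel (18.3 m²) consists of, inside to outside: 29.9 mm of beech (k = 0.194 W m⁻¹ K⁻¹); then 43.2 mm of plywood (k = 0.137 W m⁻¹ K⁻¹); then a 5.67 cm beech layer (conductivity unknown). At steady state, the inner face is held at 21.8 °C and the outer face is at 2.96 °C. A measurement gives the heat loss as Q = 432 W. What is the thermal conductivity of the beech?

ΣR = ΔT/Q = |21.8 − 2.96|/432 = 0.04361 K/W
Known resistances:
  R_beech = L/(kA) = 0.0299/(0.194·18.3) = 0.008422 K/W
  R_plywood = L/(kA) = 0.0432/(0.137·18.3) = 0.01723 K/W
R_beech = ΣR − ΣR_known = 0.04361 − 0.02565 = 0.01796 K/W
L/(kA) = 0.01796 ⇒ k = 0.0567/(0.01796·18.3) = 0.173 W/m·K

k = 0.173 W/m·K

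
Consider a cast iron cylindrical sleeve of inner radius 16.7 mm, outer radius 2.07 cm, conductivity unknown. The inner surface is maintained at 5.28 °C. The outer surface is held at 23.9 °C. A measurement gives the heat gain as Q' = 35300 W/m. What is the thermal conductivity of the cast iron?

k = 64.8 W/m·K

ΣR = ΔT/Q' = |5.28 − 23.9|/35300 = 5.275×10^-4 m·K/W
ln(r₂/r₁)/(2πk) = 5.275×10^-4 ⇒ k = 0.2147/(2π·5.275×10^-4) = 64.8 W/m·K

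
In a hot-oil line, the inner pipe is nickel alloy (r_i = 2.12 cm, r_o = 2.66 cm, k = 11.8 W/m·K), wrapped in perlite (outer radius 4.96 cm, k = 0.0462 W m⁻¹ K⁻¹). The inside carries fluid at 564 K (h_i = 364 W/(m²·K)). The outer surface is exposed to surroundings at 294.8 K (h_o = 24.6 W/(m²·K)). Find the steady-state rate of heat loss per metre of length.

Treat each layer as a resistance in series:
  R'_conv,in = 1/(2πr h) = 1/(2π·0.0212·364) = 0.02062 m·K/W
  R'_nickel alloy = ln(0.0266/0.0212)/(2πk) = 0.2269/(2π·11.8) = 0.003060 m·K/W
  R'_perlite = ln(0.0496/0.0266)/(2πk) = 0.6231/(2π·0.0462) = 2.146 m·K/W
  R'_conv,out = 1/(2πr h) = 1/(2π·0.0496·24.6) = 0.1304 m·K/W
ΣR = 0.02062 + 0.003060 + 2.146 + 0.1304 = 2.300 m·K/W
Q' = ΔT/ΣR = (564 K − 294.8 K)/2.300 = 117 W/m

Q' = 117 W/m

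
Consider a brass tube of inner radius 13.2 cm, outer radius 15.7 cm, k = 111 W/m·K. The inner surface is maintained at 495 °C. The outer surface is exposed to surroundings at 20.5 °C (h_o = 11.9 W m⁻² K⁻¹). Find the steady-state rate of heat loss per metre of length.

Treat each layer as a resistance in series:
  R'_brass = ln(0.157/0.132)/(2πk) = 0.1734/(2π·111) = 2.487×10^-4 m·K/W
  R'_conv,out = 1/(2πr h) = 1/(2π·0.157·11.9) = 0.08519 m·K/W
ΣR = 2.487×10^-4 + 0.08519 = 0.08544 m·K/W
Q' = ΔT/ΣR = (495 °C − 20.5 °C)/0.08544 = 5550 W/m

Q' = 5550 W/m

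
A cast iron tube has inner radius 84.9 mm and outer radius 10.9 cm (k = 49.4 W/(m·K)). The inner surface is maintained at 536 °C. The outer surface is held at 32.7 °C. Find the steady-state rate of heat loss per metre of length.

Q' = 6.25×10^5 W/m

Q' = 2πk·ΔT/ln(r₂/r₁) = 2π × 49.4 × 503.3 / ln(0.109/0.0849) = 6.25×10^5 W/m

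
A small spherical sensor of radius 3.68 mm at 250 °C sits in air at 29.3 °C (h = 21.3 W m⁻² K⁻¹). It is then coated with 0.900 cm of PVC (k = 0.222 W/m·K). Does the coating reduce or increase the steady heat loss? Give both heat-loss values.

increases: 0.800 → 2.39 W

Critical radius for a sphere: r_cr = 2k/h = 0.0208 m = 2.08 cm.
Outer radius after coating: r₂ = 0.00368 + 0.00900 = 0.01268 m.
Since r₁ < r_cr and r₂ ≤ r_cr, the coating moves toward the maximum at r_cr — heat loss rises.
Bare: R = 1/(4πr₁²h) = 275.9 K/W; Q = 220.7/275.9 = 0.800 W.
Coated: R = R_cond + R_conv = 92.37 K/W; Q = 220.7/92.37 = 2.39 W.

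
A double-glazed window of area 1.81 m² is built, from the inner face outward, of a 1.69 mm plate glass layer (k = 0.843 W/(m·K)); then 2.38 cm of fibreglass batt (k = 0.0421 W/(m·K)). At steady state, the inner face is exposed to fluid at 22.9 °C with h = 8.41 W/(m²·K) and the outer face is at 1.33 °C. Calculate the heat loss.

Series thermal resistances, inner to outer:
  R_conv,in = 1/(hA) = 1/(8.41·1.81) = 0.06569 K/W
  R_plate glass = L/(kA) = 0.00169/(0.843·1.81) = 0.001108 K/W
  R_fibreglass batt = L/(kA) = 0.0238/(0.0421·1.81) = 0.3123 K/W
ΣR = 0.06569 + 0.001108 + 0.3123 = 0.3791 K/W
Q = ΔT/ΣR = (22.9 °C − 1.33 °C)/0.3791 = 56.9 W

Q = 56.9 W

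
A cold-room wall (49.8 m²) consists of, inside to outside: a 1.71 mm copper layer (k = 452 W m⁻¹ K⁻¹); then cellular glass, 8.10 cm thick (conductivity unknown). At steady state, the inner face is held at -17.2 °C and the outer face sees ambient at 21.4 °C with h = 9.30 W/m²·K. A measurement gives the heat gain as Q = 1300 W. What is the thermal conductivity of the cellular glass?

ΣR = ΔT/Q = |-17.2 − 21.4|/1300 = 0.02969 K/W
Known resistances:
  R_copper = L/(kA) = 0.00171/(452·49.8) = 7.597×10^-8 K/W
  R_conv,out = 1/(hA) = 1/(9.30·49.8) = 0.002159 K/W
R_cellular glass = ΣR − ΣR_known = 0.02969 − 0.002159 = 0.02753 K/W
L/(kA) = 0.02753 ⇒ k = 0.0810/(0.02753·49.8) = 0.0591 W/m·K

k = 0.0591 W/m·K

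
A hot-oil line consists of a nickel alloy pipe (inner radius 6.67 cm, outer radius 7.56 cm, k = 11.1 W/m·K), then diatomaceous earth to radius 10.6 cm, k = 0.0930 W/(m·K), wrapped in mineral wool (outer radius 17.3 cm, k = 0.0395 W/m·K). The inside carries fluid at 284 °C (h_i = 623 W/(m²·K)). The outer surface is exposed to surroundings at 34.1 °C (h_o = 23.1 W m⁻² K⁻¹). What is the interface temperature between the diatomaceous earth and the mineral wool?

Resistance network (inner→outer):
  R'_conv,in = 1/(2πr h) = 1/(2π·0.0667·623) = 0.003830 m·K/W
  R'_nickel alloy = ln(0.0756/0.0667)/(2πk) = 0.1253/(2π·11.1) = 0.001796 m·K/W
  R'_diatomaceous earth = ln(0.106/0.0756)/(2πk) = 0.3380/(2π·0.0930) = 0.5784 m·K/W
  R'_mineral wool = ln(0.173/0.106)/(2πk) = 0.4899/(2π·0.0395) = 1.974 m·K/W
  R'_conv,out = 1/(2πr h) = 1/(2π·0.173·23.1) = 0.03983 m·K/W
ΣR = 0.003830 + 0.001796 + 0.5784 + 1.974 + 0.03983 = 2.598 m·K/W
Q' = ΔT/ΣR = (284 °C − 34.1 °C)/2.598 = 96.19 W/m
From the inner boundary to the diatomaceous earth/mineral wool interface, ΣR_partial = 0.5840 m·K/W.
T_interface = T_in − Q'·ΣR_partial = 284 °C − (96.19)(0.5840) = 228 °C

T = 228 °C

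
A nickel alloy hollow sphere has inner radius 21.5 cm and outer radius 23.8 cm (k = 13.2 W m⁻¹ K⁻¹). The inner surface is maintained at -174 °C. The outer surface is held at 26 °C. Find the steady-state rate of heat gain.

Q = 73.8 kW

Q = 4πk·ΔT/(1/r₁ − 1/r₂) = 4π × 13.2 × 200 / (1/0.215 − 1/0.238) = 73800 W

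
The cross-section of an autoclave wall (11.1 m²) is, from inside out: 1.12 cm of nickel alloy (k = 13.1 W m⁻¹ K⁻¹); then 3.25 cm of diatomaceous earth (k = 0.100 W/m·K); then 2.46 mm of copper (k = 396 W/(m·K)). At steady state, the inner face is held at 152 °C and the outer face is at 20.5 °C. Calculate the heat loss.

Q = 4.48 kW

Resistance network (inner→outer):
  R_nickel alloy = L/(kA) = 0.0112/(13.1·11.1) = 7.702×10^-5 K/W
  R_diatomaceous earth = L/(kA) = 0.0325/(0.100·11.1) = 0.02928 K/W
  R_copper = L/(kA) = 0.00246/(396·11.1) = 5.597×10^-7 K/W
ΣR = 7.702×10^-5 + 0.02928 + 5.597×10^-7 = 0.02936 K/W
Q = ΔT/ΣR = (152 °C − 20.5 °C)/0.02936 = 4480 W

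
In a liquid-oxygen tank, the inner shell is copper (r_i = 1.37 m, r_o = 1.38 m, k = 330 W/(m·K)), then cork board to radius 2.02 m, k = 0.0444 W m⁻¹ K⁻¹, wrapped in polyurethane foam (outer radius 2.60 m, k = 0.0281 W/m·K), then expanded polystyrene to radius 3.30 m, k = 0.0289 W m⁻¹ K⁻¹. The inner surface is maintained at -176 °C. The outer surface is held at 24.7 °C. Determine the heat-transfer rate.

Series thermal resistances, inner to outer:
  R_copper = (1/1.37 − 1/1.38)/(4πk) = 0.005289/(4π·330) = 1.275×10^-6 K/W
  R_cork board = (1/1.38 − 1/2.02)/(4πk) = 0.2296/(4π·0.0444) = 0.4115 K/W
  R_polyurethane foam = (1/2.02 − 1/2.60)/(4πk) = 0.1104/(4π·0.0281) = 0.3127 K/W
  R_expanded polystyrene = (1/2.60 − 1/3.30)/(4πk) = 0.08159/(4π·0.0289) = 0.2246 K/W
ΣR = 1.275×10^-6 + 0.4115 + 0.3127 + 0.2246 = 0.9488 K/W
Q = ΔT/ΣR = (-176 °C − 24.7 °C)/0.9488 = -212 W
(Negative Q ⇒ heat flows inward; heat gain = 212 W.)

Q = 212 W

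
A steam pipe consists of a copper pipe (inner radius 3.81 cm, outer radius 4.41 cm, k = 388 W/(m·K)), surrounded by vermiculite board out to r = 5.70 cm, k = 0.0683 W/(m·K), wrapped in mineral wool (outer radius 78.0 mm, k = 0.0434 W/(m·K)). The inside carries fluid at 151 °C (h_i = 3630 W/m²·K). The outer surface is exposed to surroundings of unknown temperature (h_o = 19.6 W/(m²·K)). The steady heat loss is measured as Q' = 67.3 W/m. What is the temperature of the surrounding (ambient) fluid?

Sum the resistances:
  R'_conv,in = 1/(2πr h) = 1/(2π·0.0381·3630) = 0.001151 m·K/W
  R'_copper = ln(0.0441/0.0381)/(2πk) = 0.1462/(2π·388) = 5.999×10^-5 m·K/W
  R'_vermiculite board = ln(0.0570/0.0441)/(2πk) = 0.2566/(2π·0.0683) = 0.5979 m·K/W
  R'_mineral wool = ln(0.0780/0.0570)/(2πk) = 0.3137/(2π·0.0434) = 1.150 m·K/W
  R'_conv,out = 1/(2πr h) = 1/(2π·0.0780·19.6) = 0.1041 m·K/W
ΣR = 1.853 m·K/W
ΔT = Q'·ΣR = 67.3 × 1.853 = 124.7 K
Heat flows outward, so T_out = T_in − ΔT = 151 − 124.7 = 26.3 °C

T_out = 26.3 °C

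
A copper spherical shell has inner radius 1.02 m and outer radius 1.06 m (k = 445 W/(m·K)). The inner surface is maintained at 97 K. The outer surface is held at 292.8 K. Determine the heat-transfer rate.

Q = 29600 kW

Q = 4πk·ΔT/(1/r₁ − 1/r₂) = 4π × 445 × 195.8 / (1/1.02 − 1/1.06) = 2.96×10^7 W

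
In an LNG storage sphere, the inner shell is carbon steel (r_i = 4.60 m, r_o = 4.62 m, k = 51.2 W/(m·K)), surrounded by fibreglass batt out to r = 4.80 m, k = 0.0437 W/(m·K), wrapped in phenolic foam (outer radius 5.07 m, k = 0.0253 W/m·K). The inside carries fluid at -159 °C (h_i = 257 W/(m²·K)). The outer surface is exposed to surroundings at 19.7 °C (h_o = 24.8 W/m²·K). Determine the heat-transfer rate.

Q = 3590 W

Treat each layer as a resistance in series:
  R_conv,in = 1/(4πr²h) = 1/(4π·4.60²·257) = 1.463×10^-5 K/W
  R_carbon steel = (1/4.60 − 1/4.62)/(4πk) = 9.411×10^-4/(4π·51.2) = 1.463×10^-6 K/W
  R_fibreglass batt = (1/4.62 − 1/4.80)/(4πk) = 0.008117/(4π·0.0437) = 0.01478 K/W
  R_phenolic foam = (1/4.80 − 1/5.07)/(4πk) = 0.01109/(4π·0.0253) = 0.03490 K/W
  R_conv,out = 1/(4πr²h) = 1/(4π·5.07²·24.8) = 1.248×10^-4 K/W
ΣR = 1.463×10^-5 + 1.463×10^-6 + 0.01478 + 0.03490 + 1.248×10^-4 = 0.04982 K/W
Q = ΔT/ΣR = (-159 °C − 19.7 °C)/0.04982 = -3590 W
(Negative Q ⇒ heat flows inward; heat gain = 3590 W.)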